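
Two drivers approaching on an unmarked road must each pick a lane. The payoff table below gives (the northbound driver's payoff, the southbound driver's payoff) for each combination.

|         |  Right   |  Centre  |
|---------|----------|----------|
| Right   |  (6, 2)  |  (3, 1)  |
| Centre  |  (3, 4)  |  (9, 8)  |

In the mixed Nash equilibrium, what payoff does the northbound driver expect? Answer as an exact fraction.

The southbound driver mixes with probability q on Right, chosen so the northbound driver is indifferent: 6q + 3(1−q) = 3q + 9(1−q) gives q = 2/3.
The northbound driver's expected payoff (from either row, since indifferent) is 6·2/3 + 3·1/3 = 5.

5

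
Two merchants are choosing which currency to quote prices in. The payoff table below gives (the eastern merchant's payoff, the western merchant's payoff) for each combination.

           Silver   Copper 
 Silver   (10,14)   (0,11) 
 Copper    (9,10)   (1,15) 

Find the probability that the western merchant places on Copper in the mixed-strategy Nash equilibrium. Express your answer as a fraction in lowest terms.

1/2

The western merchant's mix q on Silver must make the eastern merchant indifferent between Silver and Copper.
The eastern merchant's payoff from Silver: 10q + 0(1−q). From Copper: 9q + 1(1−q).
Set equal: 1q = 1(1−q) → q = 1/2.
Probability on Copper is 1 − 1/2 = 1/2.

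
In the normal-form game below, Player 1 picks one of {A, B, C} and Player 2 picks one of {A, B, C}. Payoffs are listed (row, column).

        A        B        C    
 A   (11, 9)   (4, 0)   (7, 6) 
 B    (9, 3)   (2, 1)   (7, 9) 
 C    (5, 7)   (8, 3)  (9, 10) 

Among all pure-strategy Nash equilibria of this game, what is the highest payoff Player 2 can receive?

10

Both A is a pure NE (Player 1: 11 ≥ 9; Player 2: 9 ≥ 6). Player 2 gets 9.
Both C is a pure NE (Player 1: 9 ≥ 7; Player 2: 10 ≥ 7). Player 2 gets 10.
Every other cell has a profitable deviation for at least one player. Highest of {9, 10} is 10.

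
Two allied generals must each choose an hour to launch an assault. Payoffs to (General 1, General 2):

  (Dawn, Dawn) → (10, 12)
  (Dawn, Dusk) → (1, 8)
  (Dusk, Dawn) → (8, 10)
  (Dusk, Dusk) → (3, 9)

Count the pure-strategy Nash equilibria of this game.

Both Dawn: General 1 gets 10 (best alternative 8); General 2 gets 12 (best alternative 8). Neither deviates — NE.
Both Dusk is not a NE: General 2 would switch to Dawn (10 > 9).
No other cell survives both best-response checks, so there is 1 pure NE.

1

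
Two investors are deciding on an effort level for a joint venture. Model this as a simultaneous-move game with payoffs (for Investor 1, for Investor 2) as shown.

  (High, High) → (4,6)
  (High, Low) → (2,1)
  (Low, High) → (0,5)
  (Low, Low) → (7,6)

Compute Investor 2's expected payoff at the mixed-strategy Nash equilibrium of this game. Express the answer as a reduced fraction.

31/6

Investor 1 mixes with probability p on High, chosen so Investor 2 is indifferent: 6p + 5(1−p) = 1p + 6(1−p) gives p = 1/6.
Investor 2's expected payoff is 6·1/6 + 5·5/6 = 31/6.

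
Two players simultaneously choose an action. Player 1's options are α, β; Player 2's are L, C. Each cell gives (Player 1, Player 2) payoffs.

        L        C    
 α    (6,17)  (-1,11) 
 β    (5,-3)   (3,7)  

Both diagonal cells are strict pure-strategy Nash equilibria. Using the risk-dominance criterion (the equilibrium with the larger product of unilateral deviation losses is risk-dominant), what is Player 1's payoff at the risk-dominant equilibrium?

At (α, L): Player 1 loses 6 − 5 = 1 by deviating; Player 2 loses 17 − 11 = 6. Product = 1·6 = 6.
At (β, C): Player 1 loses 3 − (-1) = 4 by deviating; Player 2 loses 7 − (-3) = 10. Product = 4·10 = 40.
40 > 6, so (β, C) is risk-dominant. Player 1's payoff there is 3.

3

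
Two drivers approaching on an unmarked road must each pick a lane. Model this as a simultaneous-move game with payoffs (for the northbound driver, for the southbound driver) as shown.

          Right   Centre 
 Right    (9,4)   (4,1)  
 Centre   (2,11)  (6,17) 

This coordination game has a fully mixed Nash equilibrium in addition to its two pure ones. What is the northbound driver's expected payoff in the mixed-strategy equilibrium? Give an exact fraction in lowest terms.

46/9

The southbound driver mixes with probability q on Right, chosen so the northbound driver is indifferent: 9q + 4(1−q) = 2q + 6(1−q) gives q = 2/9.
The northbound driver's expected payoff (from either row, since indifferent) is 9·2/9 + 4·7/9 = 46/9.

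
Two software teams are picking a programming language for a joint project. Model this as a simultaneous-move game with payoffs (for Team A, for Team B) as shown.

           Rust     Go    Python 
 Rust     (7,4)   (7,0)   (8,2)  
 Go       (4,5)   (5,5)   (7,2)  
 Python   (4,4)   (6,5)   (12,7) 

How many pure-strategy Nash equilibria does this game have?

2

Both Rust: Team A gets 7 (best alternative 4); Team B gets 4 (best alternative 2). Neither deviates — NE.
Both Python: Team A gets 12 (best alternative 8); Team B gets 7 (best alternative 5). Neither deviates — NE.
Both Go is not a NE: Team A would switch to Rust (7 > 5).
No other cell survives both best-response checks, so there are 2 pure NE.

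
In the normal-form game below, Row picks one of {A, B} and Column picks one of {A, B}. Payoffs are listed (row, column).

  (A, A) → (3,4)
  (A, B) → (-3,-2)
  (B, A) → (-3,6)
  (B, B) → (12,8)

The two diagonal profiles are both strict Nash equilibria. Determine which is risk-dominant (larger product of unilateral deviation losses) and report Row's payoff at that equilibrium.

3

At both A: Row loses 3 − (-3) = 6 by deviating; Column loses 4 − (-2) = 6. Product = 6·6 = 36.
At both B: Row loses 12 − (-3) = 15 by deviating; Column loses 8 − 6 = 2. Product = 15·2 = 30.
36 > 30, so both A is risk-dominant. Row's payoff there is 3.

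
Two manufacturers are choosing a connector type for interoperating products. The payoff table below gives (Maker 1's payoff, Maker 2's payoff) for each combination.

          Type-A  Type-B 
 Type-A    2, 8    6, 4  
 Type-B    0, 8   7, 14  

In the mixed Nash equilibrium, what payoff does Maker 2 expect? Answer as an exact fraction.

Maker 1 mixes with probability p on Type-A, chosen so Maker 2 is indifferent: 8p + 8(1−p) = 4p + 14(1−p) gives p = 3/5.
Maker 2's expected payoff is 8·3/5 + 8·2/5 = 8.

8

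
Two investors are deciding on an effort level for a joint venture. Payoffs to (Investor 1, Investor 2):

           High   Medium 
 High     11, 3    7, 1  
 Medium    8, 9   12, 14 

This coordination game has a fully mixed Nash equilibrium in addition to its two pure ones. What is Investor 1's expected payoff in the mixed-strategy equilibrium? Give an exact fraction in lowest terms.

19/2

Investor 2 mixes with probability q on High, chosen so Investor 1 is indifferent: 11q + 7(1−q) = 8q + 12(1−q) gives q = 5/8.
Investor 1's expected payoff (from either row, since indifferent) is 11·5/8 + 7·3/8 = 19/2.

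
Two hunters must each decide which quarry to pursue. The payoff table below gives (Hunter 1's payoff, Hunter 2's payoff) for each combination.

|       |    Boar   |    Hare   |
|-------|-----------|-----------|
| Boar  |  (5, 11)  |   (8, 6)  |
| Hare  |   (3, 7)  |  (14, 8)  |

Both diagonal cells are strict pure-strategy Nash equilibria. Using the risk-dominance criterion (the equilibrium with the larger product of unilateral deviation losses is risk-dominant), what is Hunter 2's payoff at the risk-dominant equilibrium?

At both Boar: Hunter 1 loses 5 − 3 = 2 by deviating; Hunter 2 loses 11 − 6 = 5. Product = 2·5 = 10.
At both Hare: Hunter 1 loses 14 − 8 = 6 by deviating; Hunter 2 loses 8 − 7 = 1. Product = 6·1 = 6.
10 > 6, so both Boar is risk-dominant. Hunter 2's payoff there is 11.

11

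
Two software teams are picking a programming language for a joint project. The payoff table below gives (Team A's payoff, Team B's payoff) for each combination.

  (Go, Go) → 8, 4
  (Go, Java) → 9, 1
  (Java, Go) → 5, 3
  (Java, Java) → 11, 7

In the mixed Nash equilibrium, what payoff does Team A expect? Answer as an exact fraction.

Team B mixes with probability q on Go, chosen so Team A is indifferent: 8q + 9(1−q) = 5q + 11(1−q) gives q = 2/5.
Team A's expected payoff (from either row, since indifferent) is 8·2/5 + 9·3/5 = 43/5.

43/5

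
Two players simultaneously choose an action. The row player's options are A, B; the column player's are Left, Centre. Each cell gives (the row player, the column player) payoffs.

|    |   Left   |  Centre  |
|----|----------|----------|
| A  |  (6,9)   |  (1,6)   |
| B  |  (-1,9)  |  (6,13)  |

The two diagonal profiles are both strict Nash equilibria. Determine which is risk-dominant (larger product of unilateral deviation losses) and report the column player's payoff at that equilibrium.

At (A, Left): the row player loses 6 − (-1) = 7 by deviating; the column player loses 9 − 6 = 3. Product = 7·3 = 21.
At (B, Centre): the row player loses 6 − 1 = 5 by deviating; the column player loses 13 − 9 = 4. Product = 5·4 = 20.
21 > 20, so (A, Left) is risk-dominant. The column player's payoff there is 9.

9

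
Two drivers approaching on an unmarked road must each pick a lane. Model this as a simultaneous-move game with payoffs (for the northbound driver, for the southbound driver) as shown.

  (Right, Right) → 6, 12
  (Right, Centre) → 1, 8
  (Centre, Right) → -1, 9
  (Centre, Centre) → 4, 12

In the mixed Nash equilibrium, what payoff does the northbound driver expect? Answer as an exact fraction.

5/2

The southbound driver mixes with probability q on Right, chosen so the northbound driver is indifferent: 6q + 1(1−q) = (-1)q + 4(1−q) gives q = 3/10.
The northbound driver's expected payoff (from either row, since indifferent) is 6·3/10 + 1·7/10 = 5/2.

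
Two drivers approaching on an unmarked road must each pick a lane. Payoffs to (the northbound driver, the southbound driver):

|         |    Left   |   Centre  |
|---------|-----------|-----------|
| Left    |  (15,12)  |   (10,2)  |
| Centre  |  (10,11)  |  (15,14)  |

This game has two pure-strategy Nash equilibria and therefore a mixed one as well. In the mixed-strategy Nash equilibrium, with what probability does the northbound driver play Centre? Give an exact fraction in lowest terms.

10/13

The northbound driver's mix p on Left must make the southbound driver indifferent between Left and Centre.
The southbound driver's payoff from Left: 12p + 11(1−p). From Centre: 2p + 14(1−p).
Set equal: 10p = 3(1−p) → p = 3/13.
Probability on Centre is 1 − 3/13 = 10/13.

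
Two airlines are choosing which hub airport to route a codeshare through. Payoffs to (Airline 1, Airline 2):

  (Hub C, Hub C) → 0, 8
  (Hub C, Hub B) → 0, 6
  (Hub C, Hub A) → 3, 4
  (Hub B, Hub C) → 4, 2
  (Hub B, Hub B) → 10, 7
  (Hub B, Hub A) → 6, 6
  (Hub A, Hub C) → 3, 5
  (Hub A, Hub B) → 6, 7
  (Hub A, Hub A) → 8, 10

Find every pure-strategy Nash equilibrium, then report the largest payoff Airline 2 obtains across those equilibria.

10

Both Hub B is a pure NE (Airline 1: 10 ≥ 6; Airline 2: 7 ≥ 6). Airline 2 gets 7.
Both Hub A is a pure NE (Airline 1: 8 ≥ 6; Airline 2: 10 ≥ 7). Airline 2 gets 10.
Every other cell has a profitable deviation for at least one player. Highest of {7, 10} is 10.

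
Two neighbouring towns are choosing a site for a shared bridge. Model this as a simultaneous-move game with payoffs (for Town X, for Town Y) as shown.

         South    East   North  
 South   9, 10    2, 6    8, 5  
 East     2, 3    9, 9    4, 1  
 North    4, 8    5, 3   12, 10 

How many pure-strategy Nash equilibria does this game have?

3

Both South: Town X gets 9 (best alternative 4); Town Y gets 10 (best alternative 6). Neither deviates — NE.
Both East: Town X gets 9 (best alternative 5); Town Y gets 9 (best alternative 3). Neither deviates — NE.
Both North: Town X gets 12 (best alternative 8); Town Y gets 10 (best alternative 8). Neither deviates — NE.
(South, North) is not a NE: Town X would switch to North (12 > 8).
No other cell survives both best-response checks, so there are 3 pure NE.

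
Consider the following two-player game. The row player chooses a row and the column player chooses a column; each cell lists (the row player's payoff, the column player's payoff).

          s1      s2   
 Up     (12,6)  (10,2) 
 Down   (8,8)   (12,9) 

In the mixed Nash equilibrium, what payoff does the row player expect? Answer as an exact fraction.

The column player mixes with probability q on s1, chosen so the row player is indifferent: 12q + 10(1−q) = 8q + 12(1−q) gives q = 1/3.
The row player's expected payoff (from either row, since indifferent) is 12·1/3 + 10·2/3 = 32/3.

32/3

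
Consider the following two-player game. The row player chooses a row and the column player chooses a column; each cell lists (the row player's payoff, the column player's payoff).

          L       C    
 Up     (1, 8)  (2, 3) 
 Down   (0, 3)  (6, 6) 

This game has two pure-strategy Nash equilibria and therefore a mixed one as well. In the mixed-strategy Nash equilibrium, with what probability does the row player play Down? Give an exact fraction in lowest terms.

5/8

The row player's mix p on Up must make the column player indifferent between L and C.
The column player's payoff from L: 8p + 3(1−p). From C: 3p + 6(1−p).
Set equal: 5p = 3(1−p) → p = 3/8.
Probability on Down is 1 − 3/8 = 5/8.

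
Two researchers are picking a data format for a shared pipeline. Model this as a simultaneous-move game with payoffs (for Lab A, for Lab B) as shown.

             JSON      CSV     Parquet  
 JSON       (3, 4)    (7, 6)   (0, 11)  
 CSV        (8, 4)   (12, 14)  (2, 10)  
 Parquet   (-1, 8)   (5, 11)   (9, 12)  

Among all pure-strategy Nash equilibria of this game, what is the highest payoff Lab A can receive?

Both CSV is a pure NE (Lab A: 12 ≥ 7; Lab B: 14 ≥ 10). Lab A gets 12.
Both Parquet is a pure NE (Lab A: 9 ≥ 2; Lab B: 12 ≥ 11). Lab A gets 9.
Every other cell has a profitable deviation for at least one player. Highest of {12, 9} is 12.

12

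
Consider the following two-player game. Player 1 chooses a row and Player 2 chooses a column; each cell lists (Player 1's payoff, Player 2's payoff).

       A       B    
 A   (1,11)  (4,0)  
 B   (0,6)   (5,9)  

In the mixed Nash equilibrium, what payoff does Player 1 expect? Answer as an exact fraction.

5/2

Player 2 mixes with probability q on A, chosen so Player 1 is indifferent: 1q + 4(1−q) = 0q + 5(1−q) gives q = 1/2.
Player 1's expected payoff (from either row, since indifferent) is 1·1/2 + 4·1/2 = 5/2.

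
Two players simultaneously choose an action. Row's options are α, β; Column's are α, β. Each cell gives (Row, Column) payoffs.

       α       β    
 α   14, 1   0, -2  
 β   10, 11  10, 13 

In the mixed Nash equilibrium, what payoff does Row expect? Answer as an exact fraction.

10

Column mixes with probability q on α, chosen so Row is indifferent: 14q + 0(1−q) = 10q + 10(1−q) gives q = 5/7.
Row's expected payoff (from either row, since indifferent) is 14·5/7 + 0·2/7 = 10.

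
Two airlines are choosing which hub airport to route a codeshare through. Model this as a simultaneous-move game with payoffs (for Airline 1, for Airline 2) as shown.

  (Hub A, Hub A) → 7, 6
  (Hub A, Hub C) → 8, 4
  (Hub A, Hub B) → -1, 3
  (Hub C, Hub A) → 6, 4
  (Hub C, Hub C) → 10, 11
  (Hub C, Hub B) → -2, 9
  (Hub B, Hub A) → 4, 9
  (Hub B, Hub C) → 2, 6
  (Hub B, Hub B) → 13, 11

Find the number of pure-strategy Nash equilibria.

3

Both Hub A: Airline 1 gets 7 (best alternative 6); Airline 2 gets 6 (best alternative 4). Neither deviates — NE.
Both Hub C: Airline 1 gets 10 (best alternative 8); Airline 2 gets 11 (best alternative 9). Neither deviates — NE.
Both Hub B: Airline 1 gets 13 (best alternative -1); Airline 2 gets 11 (best alternative 9). Neither deviates — NE.
(Hub C, Hub B) is not a NE: Airline 1 would switch to Hub B (13 > -2).
No other cell survives both best-response checks, so there are 3 pure NE.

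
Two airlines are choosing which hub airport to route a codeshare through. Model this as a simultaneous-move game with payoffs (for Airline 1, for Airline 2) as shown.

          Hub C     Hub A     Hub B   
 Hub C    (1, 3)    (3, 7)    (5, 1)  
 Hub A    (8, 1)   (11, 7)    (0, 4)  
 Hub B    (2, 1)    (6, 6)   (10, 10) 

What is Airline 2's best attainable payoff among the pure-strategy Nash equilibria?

Both Hub A is a pure NE (Airline 1: 11 ≥ 6; Airline 2: 7 ≥ 4). Airline 2 gets 7.
Both Hub B is a pure NE (Airline 1: 10 ≥ 5; Airline 2: 10 ≥ 6). Airline 2 gets 10.
Every other cell has a profitable deviation for at least one player. Highest of {7, 10} is 10.

10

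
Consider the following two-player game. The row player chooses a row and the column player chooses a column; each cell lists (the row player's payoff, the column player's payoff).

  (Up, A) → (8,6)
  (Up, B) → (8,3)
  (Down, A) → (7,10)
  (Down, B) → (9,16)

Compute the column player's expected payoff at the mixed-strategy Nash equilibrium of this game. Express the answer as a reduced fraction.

The row player mixes with probability p on Up, chosen so the column player is indifferent: 6p + 10(1−p) = 3p + 16(1−p) gives p = 2/3.
The column player's expected payoff is 6·2/3 + 10·1/3 = 22/3.

22/3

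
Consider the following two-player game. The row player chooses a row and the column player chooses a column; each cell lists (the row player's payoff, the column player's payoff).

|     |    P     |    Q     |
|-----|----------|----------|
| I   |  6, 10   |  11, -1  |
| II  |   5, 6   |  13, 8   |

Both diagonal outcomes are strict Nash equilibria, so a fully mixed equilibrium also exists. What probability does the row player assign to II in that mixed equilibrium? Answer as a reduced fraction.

11/13

The row player's mix p on I must make the column player indifferent between P and Q.
The column player's payoff from P: 10p + 6(1−p). From Q: (-1)p + 8(1−p).
Set equal: 11p = 2(1−p) → p = 2/13.
Probability on II is 1 − 2/13 = 11/13.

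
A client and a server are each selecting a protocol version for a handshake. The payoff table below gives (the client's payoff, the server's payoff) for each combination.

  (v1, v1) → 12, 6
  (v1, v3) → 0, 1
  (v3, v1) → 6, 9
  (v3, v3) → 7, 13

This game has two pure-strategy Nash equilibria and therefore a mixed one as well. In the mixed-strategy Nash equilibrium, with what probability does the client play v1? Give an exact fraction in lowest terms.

The client's mix p on v1 must make the server indifferent between v1 and v3.
The server's payoff from v1: 6p + 9(1−p). From v3: 1p + 13(1−p).
Set equal: 5p = 4(1−p) → p = 4/9.

4/9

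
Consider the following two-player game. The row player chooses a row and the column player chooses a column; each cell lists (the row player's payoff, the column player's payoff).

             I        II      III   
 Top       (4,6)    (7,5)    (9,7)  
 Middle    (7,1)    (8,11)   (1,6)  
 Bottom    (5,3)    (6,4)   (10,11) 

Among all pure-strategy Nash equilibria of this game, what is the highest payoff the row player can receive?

10

(Middle, II) is a pure NE (the row player: 8 ≥ 7; the column player: 11 ≥ 6). The row player gets 8.
(Bottom, III) is a pure NE (the row player: 10 ≥ 9; the column player: 11 ≥ 4). The row player gets 10.
Every other cell has a profitable deviation for at least one player. Highest of {8, 10} is 10.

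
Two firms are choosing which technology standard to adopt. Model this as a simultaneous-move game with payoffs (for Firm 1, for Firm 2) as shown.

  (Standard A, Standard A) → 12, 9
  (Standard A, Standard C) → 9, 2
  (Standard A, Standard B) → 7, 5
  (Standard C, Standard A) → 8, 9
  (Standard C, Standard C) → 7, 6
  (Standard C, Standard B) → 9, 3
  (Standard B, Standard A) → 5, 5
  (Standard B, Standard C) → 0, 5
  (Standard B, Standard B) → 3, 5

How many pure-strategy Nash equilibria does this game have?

1

Both Standard A: Firm 1 gets 12 (best alternative 8); Firm 2 gets 9 (best alternative 5). Neither deviates — NE.
Both Standard B is not a NE: Firm 1 would switch to Standard C (9 > 3).
No other cell survives both best-response checks, so there is 1 pure NE.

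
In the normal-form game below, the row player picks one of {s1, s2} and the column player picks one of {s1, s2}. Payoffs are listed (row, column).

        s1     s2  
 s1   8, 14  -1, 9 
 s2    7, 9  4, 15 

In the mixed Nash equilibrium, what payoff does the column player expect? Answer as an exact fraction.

129/11

The row player mixes with probability p on s1, chosen so the column player is indifferent: 14p + 9(1−p) = 9p + 15(1−p) gives p = 6/11.
The column player's expected payoff is 14·6/11 + 9·5/11 = 129/11.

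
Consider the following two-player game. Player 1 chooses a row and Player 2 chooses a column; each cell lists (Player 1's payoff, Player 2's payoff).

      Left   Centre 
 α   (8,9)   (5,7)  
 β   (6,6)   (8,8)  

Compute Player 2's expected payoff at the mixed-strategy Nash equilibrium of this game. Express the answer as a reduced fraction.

Player 1 mixes with probability p on α, chosen so Player 2 is indifferent: 9p + 6(1−p) = 7p + 8(1−p) gives p = 1/2.
Player 2's expected payoff is 9·1/2 + 6·1/2 = 15/2.

15/2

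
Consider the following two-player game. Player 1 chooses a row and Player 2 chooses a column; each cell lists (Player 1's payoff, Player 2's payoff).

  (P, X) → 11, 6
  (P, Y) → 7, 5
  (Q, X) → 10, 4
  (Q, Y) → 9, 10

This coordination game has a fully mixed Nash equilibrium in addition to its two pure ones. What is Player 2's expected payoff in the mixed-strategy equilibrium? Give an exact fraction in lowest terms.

40/7

Player 1 mixes with probability p on P, chosen so Player 2 is indifferent: 6p + 4(1−p) = 5p + 10(1−p) gives p = 6/7.
Player 2's expected payoff is 6·6/7 + 4·1/7 = 40/7.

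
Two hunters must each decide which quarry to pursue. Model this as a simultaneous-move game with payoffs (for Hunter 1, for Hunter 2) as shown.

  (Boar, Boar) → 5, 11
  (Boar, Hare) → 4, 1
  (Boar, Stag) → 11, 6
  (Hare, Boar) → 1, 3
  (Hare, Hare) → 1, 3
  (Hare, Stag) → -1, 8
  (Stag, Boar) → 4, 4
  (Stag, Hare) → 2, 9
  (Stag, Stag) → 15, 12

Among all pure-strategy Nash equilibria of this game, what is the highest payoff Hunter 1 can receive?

15

Both Boar is a pure NE (Hunter 1: 5 ≥ 4; Hunter 2: 11 ≥ 6). Hunter 1 gets 5.
Both Stag is a pure NE (Hunter 1: 15 ≥ 11; Hunter 2: 12 ≥ 9). Hunter 1 gets 15.
Every other cell has a profitable deviation for at least one player. Highest of {5, 15} is 15.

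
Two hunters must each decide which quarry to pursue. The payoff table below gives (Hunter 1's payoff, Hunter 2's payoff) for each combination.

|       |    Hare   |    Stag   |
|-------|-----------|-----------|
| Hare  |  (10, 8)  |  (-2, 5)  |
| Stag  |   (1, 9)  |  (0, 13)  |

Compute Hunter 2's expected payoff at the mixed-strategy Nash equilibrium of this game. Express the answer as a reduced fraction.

59/7

Hunter 1 mixes with probability p on Hare, chosen so Hunter 2 is indifferent: 8p + 9(1−p) = 5p + 13(1−p) gives p = 4/7.
Hunter 2's expected payoff is 8·4/7 + 9·3/7 = 59/7.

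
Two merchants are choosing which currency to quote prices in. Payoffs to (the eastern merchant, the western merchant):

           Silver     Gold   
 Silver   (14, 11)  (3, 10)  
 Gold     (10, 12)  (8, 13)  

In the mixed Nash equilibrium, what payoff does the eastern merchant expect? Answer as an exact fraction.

The western merchant mixes with probability q on Silver, chosen so the eastern merchant is indifferent: 14q + 3(1−q) = 10q + 8(1−q) gives q = 5/9.
The eastern merchant's expected payoff (from either row, since indifferent) is 14·5/9 + 3·4/9 = 82/9.

82/9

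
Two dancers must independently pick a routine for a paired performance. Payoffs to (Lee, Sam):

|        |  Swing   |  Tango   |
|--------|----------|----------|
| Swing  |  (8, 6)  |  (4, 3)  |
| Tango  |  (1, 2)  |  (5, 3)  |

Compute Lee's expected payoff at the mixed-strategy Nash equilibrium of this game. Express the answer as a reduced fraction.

Sam mixes with probability q on Swing, chosen so Lee is indifferent: 8q + 4(1−q) = 1q + 5(1−q) gives q = 1/8.
Lee's expected payoff (from either row, since indifferent) is 8·1/8 + 4·7/8 = 9/2.

9/2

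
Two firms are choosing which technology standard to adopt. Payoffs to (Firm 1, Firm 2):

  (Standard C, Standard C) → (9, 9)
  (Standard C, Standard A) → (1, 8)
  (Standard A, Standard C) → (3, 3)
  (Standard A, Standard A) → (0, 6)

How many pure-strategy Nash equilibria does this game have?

Both Standard C: Firm 1 gets 9 (best alternative 3); Firm 2 gets 9 (best alternative 8). Neither deviates — NE.
Both Standard A is not a NE: Firm 1 would switch to Standard C (1 > 0).
No other cell survives both best-response checks, so there is 1 pure NE.

1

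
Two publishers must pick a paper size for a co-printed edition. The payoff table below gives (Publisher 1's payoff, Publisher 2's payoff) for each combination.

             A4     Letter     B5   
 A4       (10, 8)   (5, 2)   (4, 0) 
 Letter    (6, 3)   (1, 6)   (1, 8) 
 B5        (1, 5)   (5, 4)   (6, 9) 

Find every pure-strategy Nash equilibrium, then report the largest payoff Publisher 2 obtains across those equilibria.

9

Both A4 is a pure NE (Publisher 1: 10 ≥ 6; Publisher 2: 8 ≥ 2). Publisher 2 gets 8.
Both B5 is a pure NE (Publisher 1: 6 ≥ 4; Publisher 2: 9 ≥ 5). Publisher 2 gets 9.
Every other cell has a profitable deviation for at least one player. Highest of {8, 9} is 9.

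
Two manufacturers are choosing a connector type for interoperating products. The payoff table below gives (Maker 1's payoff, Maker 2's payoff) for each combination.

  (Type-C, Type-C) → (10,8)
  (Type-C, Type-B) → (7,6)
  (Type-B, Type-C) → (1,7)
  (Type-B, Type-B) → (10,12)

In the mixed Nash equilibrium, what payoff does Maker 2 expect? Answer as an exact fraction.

Maker 1 mixes with probability p on Type-C, chosen so Maker 2 is indifferent: 8p + 7(1−p) = 6p + 12(1−p) gives p = 5/7.
Maker 2's expected payoff is 8·5/7 + 7·2/7 = 54/7.

54/7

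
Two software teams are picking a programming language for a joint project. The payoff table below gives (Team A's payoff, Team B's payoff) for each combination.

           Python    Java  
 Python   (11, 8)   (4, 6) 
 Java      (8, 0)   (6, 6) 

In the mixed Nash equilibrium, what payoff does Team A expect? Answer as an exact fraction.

34/5

Team B mixes with probability q on Python, chosen so Team A is indifferent: 11q + 4(1−q) = 8q + 6(1−q) gives q = 2/5.
Team A's expected payoff (from either row, since indifferent) is 11·2/5 + 4·3/5 = 34/5.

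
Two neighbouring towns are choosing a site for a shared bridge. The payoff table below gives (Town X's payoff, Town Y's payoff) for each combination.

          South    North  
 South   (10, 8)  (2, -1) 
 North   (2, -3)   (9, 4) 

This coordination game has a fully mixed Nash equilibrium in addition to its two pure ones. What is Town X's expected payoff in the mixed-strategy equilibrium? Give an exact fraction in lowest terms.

86/15

Town Y mixes with probability q on South, chosen so Town X is indifferent: 10q + 2(1−q) = 2q + 9(1−q) gives q = 7/15.
Town X's expected payoff (from either row, since indifferent) is 10·7/15 + 2·8/15 = 86/15.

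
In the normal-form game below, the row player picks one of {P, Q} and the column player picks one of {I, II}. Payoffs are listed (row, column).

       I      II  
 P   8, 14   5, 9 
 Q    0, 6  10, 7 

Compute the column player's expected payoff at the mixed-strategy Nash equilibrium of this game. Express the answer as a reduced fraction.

22/3

The row player mixes with probability p on P, chosen so the column player is indifferent: 14p + 6(1−p) = 9p + 7(1−p) gives p = 1/6.
The column player's expected payoff is 14·1/6 + 6·5/6 = 22/3.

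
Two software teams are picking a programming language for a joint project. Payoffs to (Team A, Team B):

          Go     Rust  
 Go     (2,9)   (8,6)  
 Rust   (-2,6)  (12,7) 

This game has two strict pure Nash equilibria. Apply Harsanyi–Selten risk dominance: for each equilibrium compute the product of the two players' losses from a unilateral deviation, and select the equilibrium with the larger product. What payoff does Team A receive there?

At both Go: Team A loses 2 − (-2) = 4 by deviating; Team B loses 9 − 6 = 3. Product = 4·3 = 12.
At both Rust: Team A loses 12 − 8 = 4 by deviating; Team B loses 7 − 6 = 1. Product = 4·1 = 4.
12 > 4, so both Go is risk-dominant. Team A's payoff there is 2.

2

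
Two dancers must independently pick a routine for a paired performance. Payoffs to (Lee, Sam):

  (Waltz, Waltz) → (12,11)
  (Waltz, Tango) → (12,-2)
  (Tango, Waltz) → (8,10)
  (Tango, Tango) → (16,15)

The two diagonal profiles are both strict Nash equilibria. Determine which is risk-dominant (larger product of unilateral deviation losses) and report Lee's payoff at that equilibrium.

12

At both Waltz: Lee loses 12 − 8 = 4 by deviating; Sam loses 11 − (-2) = 13. Product = 4·13 = 52.
At both Tango: Lee loses 16 − 12 = 4 by deviating; Sam loses 15 − 10 = 5. Product = 4·5 = 20.
52 > 20, so both Waltz is risk-dominant. Lee's payoff there is 12.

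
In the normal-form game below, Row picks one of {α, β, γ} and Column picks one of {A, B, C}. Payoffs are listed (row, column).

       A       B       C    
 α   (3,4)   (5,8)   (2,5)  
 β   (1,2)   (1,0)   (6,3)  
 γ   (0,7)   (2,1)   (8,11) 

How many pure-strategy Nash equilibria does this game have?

(α, B): Row gets 5 (best alternative 2); Column gets 8 (best alternative 5). Neither deviates — NE.
(γ, C): Row gets 8 (best alternative 6); Column gets 11 (best alternative 7). Neither deviates — NE.
(β, B) is not a NE: Row would switch to α (5 > 1).
No other cell survives both best-response checks, so there are 2 pure NE.

2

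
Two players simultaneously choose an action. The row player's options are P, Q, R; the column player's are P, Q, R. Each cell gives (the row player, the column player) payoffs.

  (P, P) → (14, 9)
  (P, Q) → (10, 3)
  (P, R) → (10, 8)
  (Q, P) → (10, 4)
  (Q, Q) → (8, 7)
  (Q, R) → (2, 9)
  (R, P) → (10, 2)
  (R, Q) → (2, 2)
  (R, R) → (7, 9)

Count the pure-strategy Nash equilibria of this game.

Both P: the row player gets 14 (best alternative 10); the column player gets 9 (best alternative 8). Neither deviates — NE.
Both R is not a NE: the row player would switch to P (10 > 7).
No other cell survives both best-response checks, so there is 1 pure NE.

1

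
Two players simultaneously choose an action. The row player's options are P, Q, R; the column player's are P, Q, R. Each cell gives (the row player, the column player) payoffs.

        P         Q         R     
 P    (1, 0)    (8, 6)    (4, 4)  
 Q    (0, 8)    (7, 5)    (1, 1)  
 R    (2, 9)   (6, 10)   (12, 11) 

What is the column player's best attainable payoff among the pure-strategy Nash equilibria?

(P, Q) is a pure NE (the row player: 8 ≥ 7; the column player: 6 ≥ 4). The column player gets 6.
Both R is a pure NE (the row player: 12 ≥ 4; the column player: 11 ≥ 10). The column player gets 11.
Every other cell has a profitable deviation for at least one player. Highest of {6, 11} is 11.

11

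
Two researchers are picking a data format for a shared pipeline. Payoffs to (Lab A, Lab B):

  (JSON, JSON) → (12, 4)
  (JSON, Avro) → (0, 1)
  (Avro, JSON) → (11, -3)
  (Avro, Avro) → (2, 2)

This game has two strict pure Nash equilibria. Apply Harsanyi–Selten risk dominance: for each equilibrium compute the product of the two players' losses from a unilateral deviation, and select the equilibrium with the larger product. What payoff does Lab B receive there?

2

At both JSON: Lab A loses 12 − 11 = 1 by deviating; Lab B loses 4 − 1 = 3. Product = 1·3 = 3.
At both Avro: Lab A loses 2 − 0 = 2 by deviating; Lab B loses 2 − (-3) = 5. Product = 2·5 = 10.
10 > 3, so both Avro is risk-dominant. Lab B's payoff there is 2.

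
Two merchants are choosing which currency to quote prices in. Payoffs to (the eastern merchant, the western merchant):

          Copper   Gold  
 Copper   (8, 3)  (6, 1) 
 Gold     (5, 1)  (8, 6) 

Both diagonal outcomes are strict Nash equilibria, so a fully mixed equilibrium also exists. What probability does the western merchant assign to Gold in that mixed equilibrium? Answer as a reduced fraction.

3/5

The western merchant's mix q on Copper must make the eastern merchant indifferent between Copper and Gold.
The eastern merchant's payoff from Copper: 8q + 6(1−q). From Gold: 5q + 8(1−q).
Set equal: 3q = 2(1−q) → q = 2/5.
Probability on Gold is 1 − 2/5 = 3/5.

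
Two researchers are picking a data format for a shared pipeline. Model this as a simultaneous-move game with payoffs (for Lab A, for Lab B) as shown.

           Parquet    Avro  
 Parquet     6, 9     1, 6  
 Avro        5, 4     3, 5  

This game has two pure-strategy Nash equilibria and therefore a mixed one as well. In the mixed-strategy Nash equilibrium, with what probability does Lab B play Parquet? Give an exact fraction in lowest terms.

2/3

Lab B's mix q on Parquet must make Lab A indifferent between Parquet and Avro.
Lab A's payoff from Parquet: 6q + 1(1−q). From Avro: 5q + 3(1−q).
Set equal: 1q = 2(1−q) → q = 2/3.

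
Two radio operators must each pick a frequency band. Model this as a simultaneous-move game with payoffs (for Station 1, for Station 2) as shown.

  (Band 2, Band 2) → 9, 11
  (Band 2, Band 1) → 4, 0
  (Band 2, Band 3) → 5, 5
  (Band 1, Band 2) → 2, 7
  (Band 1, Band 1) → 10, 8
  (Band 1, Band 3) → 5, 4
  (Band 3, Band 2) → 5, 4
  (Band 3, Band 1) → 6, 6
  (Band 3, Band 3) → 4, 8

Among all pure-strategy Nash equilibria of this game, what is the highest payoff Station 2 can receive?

11

Both Band 2 is a pure NE (Station 1: 9 ≥ 5; Station 2: 11 ≥ 5). Station 2 gets 11.
Both Band 1 is a pure NE (Station 1: 10 ≥ 6; Station 2: 8 ≥ 7). Station 2 gets 8.
Every other cell has a profitable deviation for at least one player. Highest of {11, 8} is 11.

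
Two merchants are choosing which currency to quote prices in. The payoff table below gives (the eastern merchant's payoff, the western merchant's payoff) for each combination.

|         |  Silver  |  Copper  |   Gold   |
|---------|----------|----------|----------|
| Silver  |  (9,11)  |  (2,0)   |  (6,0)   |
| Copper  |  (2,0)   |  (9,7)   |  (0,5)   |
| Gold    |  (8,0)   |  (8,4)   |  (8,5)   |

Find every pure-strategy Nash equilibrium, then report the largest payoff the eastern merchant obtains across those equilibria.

9

Both Silver is a pure NE (the eastern merchant: 9 ≥ 8; the western merchant: 11 ≥ 0). The eastern merchant gets 9.
Both Copper is a pure NE (the eastern merchant: 9 ≥ 8; the western merchant: 7 ≥ 5). The eastern merchant gets 9.
Both Gold is a pure NE (the eastern merchant: 8 ≥ 6; the western merchant: 5 ≥ 4). The eastern merchant gets 8.
Every other cell has a profitable deviation for at least one player. Highest of {9, 9, 8} is 9.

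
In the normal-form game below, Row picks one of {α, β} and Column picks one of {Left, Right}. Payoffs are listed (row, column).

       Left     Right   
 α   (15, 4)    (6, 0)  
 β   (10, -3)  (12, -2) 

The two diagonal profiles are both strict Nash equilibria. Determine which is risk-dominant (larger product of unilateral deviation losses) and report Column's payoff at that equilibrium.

4

At (α, Left): Row loses 15 − 10 = 5 by deviating; Column loses 4 − 0 = 4. Product = 5·4 = 20.
At (β, Right): Row loses 12 − 6 = 6 by deviating; Column loses -2 − (-3) = 1. Product = 6·1 = 6.
20 > 6, so (α, Left) is risk-dominant. Column's payoff there is 4.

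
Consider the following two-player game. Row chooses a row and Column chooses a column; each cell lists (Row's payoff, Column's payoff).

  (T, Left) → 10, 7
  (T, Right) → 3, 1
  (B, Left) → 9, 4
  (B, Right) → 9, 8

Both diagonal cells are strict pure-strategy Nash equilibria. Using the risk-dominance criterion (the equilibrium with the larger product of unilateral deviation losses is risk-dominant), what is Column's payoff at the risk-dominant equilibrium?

8

At (T, Left): Row loses 10 − 9 = 1 by deviating; Column loses 7 − 1 = 6. Product = 1·6 = 6.
At (B, Right): Row loses 9 − 3 = 6 by deviating; Column loses 8 − 4 = 4. Product = 6·4 = 24.
24 > 6, so (B, Right) is risk-dominant. Column's payoff there is 8.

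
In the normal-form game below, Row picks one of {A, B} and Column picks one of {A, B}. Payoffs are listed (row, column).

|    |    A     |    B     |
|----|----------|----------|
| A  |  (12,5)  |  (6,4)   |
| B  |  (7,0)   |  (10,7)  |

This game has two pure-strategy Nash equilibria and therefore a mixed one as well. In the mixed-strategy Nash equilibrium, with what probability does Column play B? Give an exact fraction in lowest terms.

5/9

Column's mix q on A must make Row indifferent between A and B.
Row's payoff from A: 12q + 6(1−q). From B: 7q + 10(1−q).
Set equal: 5q = 4(1−q) → q = 4/9.
Probability on B is 1 − 4/9 = 5/9.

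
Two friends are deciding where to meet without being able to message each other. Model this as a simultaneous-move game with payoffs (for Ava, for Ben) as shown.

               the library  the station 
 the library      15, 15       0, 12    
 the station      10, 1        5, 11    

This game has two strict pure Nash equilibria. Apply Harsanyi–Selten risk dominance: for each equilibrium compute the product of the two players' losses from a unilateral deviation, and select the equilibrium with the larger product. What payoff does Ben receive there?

11

At both the library: Ava loses 15 − 10 = 5 by deviating; Ben loses 15 − 12 = 3. Product = 5·3 = 15.
At both the station: Ava loses 5 − 0 = 5 by deviating; Ben loses 11 − 1 = 10. Product = 5·10 = 50.
50 > 15, so both the station is risk-dominant. Ben's payoff there is 11.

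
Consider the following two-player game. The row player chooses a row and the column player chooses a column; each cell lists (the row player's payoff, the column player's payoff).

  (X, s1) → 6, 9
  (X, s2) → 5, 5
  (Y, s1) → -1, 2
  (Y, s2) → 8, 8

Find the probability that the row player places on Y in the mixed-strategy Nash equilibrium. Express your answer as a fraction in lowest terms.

2/5

The row player's mix p on X must make the column player indifferent between s1 and s2.
The column player's payoff from s1: 9p + 2(1−p). From s2: 5p + 8(1−p).
Set equal: 4p = 6(1−p) → p = 6/10 = 3/5.
Probability on Y is 1 − 3/5 = 2/5.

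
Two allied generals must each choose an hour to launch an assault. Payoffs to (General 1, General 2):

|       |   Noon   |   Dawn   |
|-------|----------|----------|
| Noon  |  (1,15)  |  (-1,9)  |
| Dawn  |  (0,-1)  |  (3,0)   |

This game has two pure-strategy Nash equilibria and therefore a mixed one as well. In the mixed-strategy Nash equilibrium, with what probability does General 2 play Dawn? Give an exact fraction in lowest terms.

1/5

General 2's mix q on Noon must make General 1 indifferent between Noon and Dawn.
General 1's payoff from Noon: 1q + (-1)(1−q). From Dawn: 0q + 3(1−q).
Set equal: 1q = 4(1−q) → q = 4/5.
Probability on Dawn is 1 − 4/5 = 1/5.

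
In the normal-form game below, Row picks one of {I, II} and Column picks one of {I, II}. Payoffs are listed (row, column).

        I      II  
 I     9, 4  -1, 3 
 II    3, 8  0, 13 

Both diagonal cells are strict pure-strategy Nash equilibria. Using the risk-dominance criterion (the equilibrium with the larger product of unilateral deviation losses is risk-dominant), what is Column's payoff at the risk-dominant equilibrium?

At both I: Row loses 9 − 3 = 6 by deviating; Column loses 4 − 3 = 1. Product = 6·1 = 6.
At both II: Row loses 0 − (-1) = 1 by deviating; Column loses 13 − 8 = 5. Product = 1·5 = 5.
6 > 5, so both I is risk-dominant. Column's payoff there is 4.

4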